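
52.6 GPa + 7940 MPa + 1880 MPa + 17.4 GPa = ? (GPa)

79.82 GPa

In GPa:
  52.6 GPa → 52.6
  7940 MPa = 7940 × 10^-3 GPa = 7.94
  1880 MPa = 1880 × 10^-3 GPa = 1.88
  17.4 GPa → 17.4
Sum: 52.6 + 7.94 + 1.88 + 17.4 = 79.82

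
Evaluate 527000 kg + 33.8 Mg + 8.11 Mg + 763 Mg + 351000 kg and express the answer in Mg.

In Mg:
  527000 kg = 527000 × 10^-3 Mg = 527
  33.8 Mg → 33.8
  8.11 Mg → 8.11
  763 Mg → 763
  351000 kg = 351000 × 10^-3 Mg = 351
Sum: 527 + 33.8 + 8.11 + 763 + 351 = 1682.91

1682.91 Mg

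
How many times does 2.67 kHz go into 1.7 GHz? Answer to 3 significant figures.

(1.7e9) / (2.67e3) = 0.6367e6

637000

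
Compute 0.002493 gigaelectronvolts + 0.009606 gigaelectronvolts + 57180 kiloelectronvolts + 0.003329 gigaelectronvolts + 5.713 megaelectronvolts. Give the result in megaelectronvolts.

78.321 megaelectronvolts

In megaelectronvolts:
  0.002493 gigaelectronvolts = 0.002493 × 10^3 megaelectronvolts = 2.493
  0.009606 gigaelectronvolts = 0.009606 × 10^3 megaelectronvolts = 9.606
  57180 kiloelectronvolts = 57180 × 10^-3 megaelectronvolts = 57.18
  0.003329 gigaelectronvolts = 0.003329 × 10^3 megaelectronvolts = 3.329
  5.713 megaelectronvolts → 5.713
Sum: 2.493 + 9.606 + 57.18 + 3.329 + 5.713 = 78.321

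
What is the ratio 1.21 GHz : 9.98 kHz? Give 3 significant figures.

(1.21e9) / (9.98e3) = 0.1212e6

121000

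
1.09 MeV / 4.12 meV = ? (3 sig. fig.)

265000000

(1.09e6) / (4.12e-3) = 0.2646e9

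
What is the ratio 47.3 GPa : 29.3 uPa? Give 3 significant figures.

1610000000000000

(47.3 × 10^9) / (29.3 × 10^-6) = 1.614 × 10^15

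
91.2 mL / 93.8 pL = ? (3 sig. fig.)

972000000

(91.2 × 10⁻³) / (93.8 × 10⁻¹²) = 0.9723 × 10⁹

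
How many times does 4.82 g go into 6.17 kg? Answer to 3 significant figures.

1280

(6.17 × 10³) / (4.82) = 1.28 × 10³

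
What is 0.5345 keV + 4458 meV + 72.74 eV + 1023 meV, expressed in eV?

612.721 eV

In eV:
  0.5345 keV = 0.5345 × 10^3 eV = 534.5
  4458 meV = 4458 × 10^-3 eV = 4.458
  72.74 eV → 72.74
  1023 meV = 1023 × 10^-3 eV = 1.023
Sum: 534.5 + 4.458 + 72.74 + 1.023 = 612.721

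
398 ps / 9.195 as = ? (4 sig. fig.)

43280000

(398e-12) / (9.195e-18) = 43.284e6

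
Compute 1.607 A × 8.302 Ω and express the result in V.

13.341314 V

1.607 × 8.302 = 13.341314 V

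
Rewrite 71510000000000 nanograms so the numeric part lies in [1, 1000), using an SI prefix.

71.51 kilograms

= 71.51e3 grams; 1e3 is kilo.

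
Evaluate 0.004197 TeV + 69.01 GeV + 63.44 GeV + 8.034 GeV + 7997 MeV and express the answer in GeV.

152.678 GeV

In GeV:
  0.004197 TeV = 0.004197e3 GeV = 4.197
  69.01 GeV → 69.01
  63.44 GeV → 63.44
  8.034 GeV → 8.034
  7997 MeV = 7997e-3 GeV = 7.997
Sum: 4.197 + 69.01 + 63.44 + 8.034 + 7.997 = 152.678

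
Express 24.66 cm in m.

centi = 10⁻², (no prefix) = 10⁰; factor is 10⁻².
24.66 × 10⁻² = 0.2466

0.2466 m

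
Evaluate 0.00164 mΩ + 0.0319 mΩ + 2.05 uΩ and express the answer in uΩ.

35.59 uΩ

In uΩ:
  0.00164 mΩ = 0.00164e3 uΩ = 1.64
  0.0319 mΩ = 0.0319e3 uΩ = 31.9
  2.05 uΩ → 2.05
Sum: 1.64 + 31.9 + 2.05 = 35.59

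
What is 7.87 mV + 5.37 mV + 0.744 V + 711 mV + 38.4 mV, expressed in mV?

In mV:
  7.87 mV → 7.87
  5.37 mV → 5.37
  0.744 V = 0.744 × 10^3 mV = 744
  711 mV → 711
  38.4 mV → 38.4
Sum: 7.87 + 5.37 + 744 + 711 + 38.4 = 1506.64

1506.64 mV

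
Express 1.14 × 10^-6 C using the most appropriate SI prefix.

= 1.14 × 10^-6 C; 10^-6 is micro.

1.14 μC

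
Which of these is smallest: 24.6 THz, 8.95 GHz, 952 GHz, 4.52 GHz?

24.6 THz = 24600000000000 Hz
8.95 GHz = 8950000000 Hz
952 GHz = 952000000000 Hz
4.52 GHz = 4520000000 Hz

4.52 GHz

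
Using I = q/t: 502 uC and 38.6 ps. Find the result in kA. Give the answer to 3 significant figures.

13000 kA

(502 × 10^-6) / (38.6 × 10^-12) = 13.005 × 10^6 A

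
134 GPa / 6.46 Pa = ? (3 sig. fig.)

(134e9) / (6.46) = 20.74e9

20700000000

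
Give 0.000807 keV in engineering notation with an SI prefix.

= 807 × 10⁻³ eV; 10⁻³ is milli.

807 meV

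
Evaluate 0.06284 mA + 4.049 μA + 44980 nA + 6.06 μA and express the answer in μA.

In μA:
  0.06284 mA = 0.06284e3 μA = 62.84
  4.049 μA → 4.049
  44980 nA = 44980e-3 μA = 44.98
  6.06 μA → 6.06
Sum: 62.84 + 4.049 + 44.98 + 6.06 = 117.929

117.929 μA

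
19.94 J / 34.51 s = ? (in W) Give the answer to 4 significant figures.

(19.94) / (34.51) = 0.577804 W

0.5778 W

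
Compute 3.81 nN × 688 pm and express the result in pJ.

3.81 × 10^-9 × 688 × 10^-12 = 2621.28 × 10^-21 J

0.00000262128 pJ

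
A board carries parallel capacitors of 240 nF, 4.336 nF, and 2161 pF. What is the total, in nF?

In nF:
  240 nF → 240
  4.336 nF → 4.336
  2161 pF = 2161e-3 nF = 2.161
Sum: 240 + 4.336 + 2.161 = 246.497

246.497 nF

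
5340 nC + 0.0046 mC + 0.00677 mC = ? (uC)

16.71 uC

In uC:
  5340 nC = 5340e-3 uC = 5.34
  0.0046 mC = 0.0046e3 uC = 4.6
  0.00677 mC = 0.00677e3 uC = 6.77
Sum: 5.34 + 4.6 + 6.77 = 16.71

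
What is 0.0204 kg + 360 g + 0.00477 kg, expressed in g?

385.17 g

In g:
  0.0204 kg = 0.0204 × 10^3 g = 20.4
  360 g → 360
  0.00477 kg = 0.00477 × 10^3 g = 4.77
Sum: 20.4 + 360 + 4.77 = 385.17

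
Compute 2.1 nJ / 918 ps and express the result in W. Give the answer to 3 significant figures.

2.29 W

(2.1 × 10⁻⁹) / (918 × 10⁻¹²) = 0.0022876 × 10³ W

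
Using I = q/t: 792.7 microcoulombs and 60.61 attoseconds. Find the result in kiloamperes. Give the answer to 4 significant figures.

(792.7 × 10^-6) / (60.61 × 10^-18) = 13.0787 × 10^12 A

13080000000 kiloamperes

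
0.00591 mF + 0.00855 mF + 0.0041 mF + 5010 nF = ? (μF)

In μF:
  0.00591 mF = 0.00591e3 μF = 5.91
  0.00855 mF = 0.00855e3 μF = 8.55
  0.0041 mF = 0.0041e3 μF = 4.1
  5010 nF = 5010e-3 μF = 5.01
Sum: 5.91 + 8.55 + 4.1 + 5.01 = 23.57

23.57 μF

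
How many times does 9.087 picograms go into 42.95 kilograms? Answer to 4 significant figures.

4727000000000000

(42.95 × 10^3) / (9.087 × 10^-12) = 4.7265 × 10^15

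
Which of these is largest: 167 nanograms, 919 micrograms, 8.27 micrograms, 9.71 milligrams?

167 nanograms = 0.000000167 grams
919 micrograms = 0.000919 grams
8.27 micrograms = 0.00000827 grams
9.71 milligrams = 0.00971 grams

9.71 milligrams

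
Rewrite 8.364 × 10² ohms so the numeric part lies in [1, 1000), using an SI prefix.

836.4 ohms

= 836.4 ohms; mantissa already in [1, 1000).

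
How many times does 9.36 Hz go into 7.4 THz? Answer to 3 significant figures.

791000000000

(7.4 × 10¹²) / (9.36) = 0.7906 × 10¹²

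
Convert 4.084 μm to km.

0.000000004084 km

micro = 10⁻⁶, kilo = 10³; factor is 10⁻⁹.
4.084 × 10⁻⁹ = 0.000000004084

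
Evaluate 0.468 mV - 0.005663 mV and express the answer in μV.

462.337 μV

In μV:
  0.468 mV = 0.468 × 10^3 μV = 468
  0.005663 mV = 0.005663 × 10^3 μV = 5.663
Difference: 468 - 5.663 = 462.337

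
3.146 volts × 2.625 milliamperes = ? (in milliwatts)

3.146 × 2.625 × 10^-3 = 8.25825 × 10^-3 W

8.25825 milliwatts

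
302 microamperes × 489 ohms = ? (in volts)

0.147678 volts

302 × 10⁻⁶ × 489 = 147678 × 10⁻⁶ V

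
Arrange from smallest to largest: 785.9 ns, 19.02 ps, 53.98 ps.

19.02 ps < 53.98 ps < 785.9 ns

785.9 ns = 0.0000007859 s
19.02 ps = 0.00000000001902 s
53.98 ps = 0.00000000005398 s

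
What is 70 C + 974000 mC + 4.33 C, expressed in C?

1048.33 C

In C:
  70 C → 70
  974000 mC = 974000e-3 C = 974
  4.33 C → 4.33
Sum: 70 + 974 + 4.33 = 1048.33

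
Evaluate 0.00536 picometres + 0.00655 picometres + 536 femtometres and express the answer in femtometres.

547.91 femtometres

In femtometres:
  0.00536 picometres = 0.00536e3 femtometres = 5.36
  0.00655 picometres = 0.00655e3 femtometres = 6.55
  536 femtometres → 536
Sum: 5.36 + 6.55 + 536 = 547.91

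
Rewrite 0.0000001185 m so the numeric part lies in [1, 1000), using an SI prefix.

= 118.5e-9 m; 1e-9 is nano.

118.5 nm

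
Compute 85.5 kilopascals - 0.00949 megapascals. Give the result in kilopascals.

76.01 kilopascals

In kilopascals:
  85.5 kilopascals → 85.5
  0.00949 megapascals = 0.00949e3 kilopascals = 9.49
Difference: 85.5 - 9.49 = 76.01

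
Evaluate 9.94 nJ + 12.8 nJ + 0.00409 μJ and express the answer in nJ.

26.83 nJ

In nJ:
  9.94 nJ → 9.94
  12.8 nJ → 12.8
  0.00409 μJ = 0.00409 × 10³ nJ = 4.09
Sum: 9.94 + 12.8 + 4.09 = 26.83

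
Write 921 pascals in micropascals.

(no prefix) = 10⁰, micro = 10⁻⁶; factor is 10⁶.
921 × 10⁶ = 921000000

921000000 micropascals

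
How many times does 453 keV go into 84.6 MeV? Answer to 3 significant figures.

(84.6 × 10^6) / (453 × 10^3) = 0.1868 × 10^3

187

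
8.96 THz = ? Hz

8960000000000 Hz

tera = 10¹², (no prefix) = 10⁰; factor is 10¹².
8.96 × 10¹² = 8960000000000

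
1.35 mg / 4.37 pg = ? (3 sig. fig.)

(1.35 × 10^-3) / (4.37 × 10^-12) = 0.3089 × 10^9

309000000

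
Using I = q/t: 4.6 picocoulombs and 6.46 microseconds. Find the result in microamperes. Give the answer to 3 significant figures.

(4.6 × 10⁻¹²) / (6.46 × 10⁻⁶) = 0.71207 × 10⁻⁶ A

0.712 microamperes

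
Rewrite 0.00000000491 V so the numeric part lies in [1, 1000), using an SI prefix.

4.91 nV

= 4.91e-9 V; 1e-9 is nano.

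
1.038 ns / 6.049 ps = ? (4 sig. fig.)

171.6

(1.038 × 10^-9) / (6.049 × 10^-12) = 0.1716 × 10^3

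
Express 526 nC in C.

0.000000526 C

nano = 10^-9, (no prefix) = 10^0; factor is 10^-9.
526 × 10^-9 = 0.000000526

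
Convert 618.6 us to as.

618600000000000 as

micro = 10^-6, atto = 10^-18; factor is 10^12.
618.6 × 10^12 = 618600000000000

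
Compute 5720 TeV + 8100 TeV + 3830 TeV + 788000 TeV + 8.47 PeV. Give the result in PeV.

In PeV:
  5720 TeV = 5720e-3 PeV = 5.72
  8100 TeV = 8100e-3 PeV = 8.1
  3830 TeV = 3830e-3 PeV = 3.83
  788000 TeV = 788000e-3 PeV = 788
  8.47 PeV → 8.47
Sum: 5.72 + 8.1 + 3.83 + 788 + 8.47 = 814.12

814.12 PeV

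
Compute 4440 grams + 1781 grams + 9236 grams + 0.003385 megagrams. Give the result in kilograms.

18.842 kilograms

In kilograms:
  4440 grams = 4440 × 10^-3 kilograms = 4.44
  1781 grams = 1781 × 10^-3 kilograms = 1.781
  9236 grams = 9236 × 10^-3 kilograms = 9.236
  0.003385 megagrams = 0.003385 × 10^3 kilograms = 3.385
Sum: 4.44 + 1.781 + 9.236 + 3.385 = 18.842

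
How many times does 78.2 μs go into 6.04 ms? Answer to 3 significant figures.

(6.04 × 10^-3) / (78.2 × 10^-6) = 0.07724 × 10^3

77.2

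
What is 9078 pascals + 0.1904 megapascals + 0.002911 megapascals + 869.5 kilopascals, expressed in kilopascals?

In kilopascals:
  9078 pascals = 9078e-3 kilopascals = 9.078
  0.1904 megapascals = 0.1904e3 kilopascals = 190.4
  0.002911 megapascals = 0.002911e3 kilopascals = 2.911
  869.5 kilopascals → 869.5
Sum: 9.078 + 190.4 + 2.911 + 869.5 = 1071.889

1071.889 kilopascals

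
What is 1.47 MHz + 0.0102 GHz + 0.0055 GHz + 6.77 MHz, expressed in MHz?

23.94 MHz

In MHz:
  1.47 MHz → 1.47
  0.0102 GHz = 0.0102 × 10^3 MHz = 10.2
  0.0055 GHz = 0.0055 × 10^3 MHz = 5.5
  6.77 MHz → 6.77
Sum: 1.47 + 10.2 + 5.5 + 6.77 = 23.94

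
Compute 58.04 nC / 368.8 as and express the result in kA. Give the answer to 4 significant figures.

157400 kA

(58.04 × 10⁻⁹) / (368.8 × 10⁻¹⁸) = 0.157375 × 10⁹ A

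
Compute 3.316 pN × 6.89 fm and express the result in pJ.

0.00000000000002284724 pJ

3.316 × 10^-12 × 6.89 × 10^-15 = 22.84724 × 10^-27 J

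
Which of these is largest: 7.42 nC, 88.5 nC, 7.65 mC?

7.42 nC = 0.00000000742 C
88.5 nC = 0.0000000885 C
7.65 mC = 0.00765 C

7.65 mC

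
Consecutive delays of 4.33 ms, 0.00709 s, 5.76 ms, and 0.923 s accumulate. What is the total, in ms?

In ms:
  4.33 ms → 4.33
  0.00709 s = 0.00709e3 ms = 7.09
  5.76 ms → 5.76
  0.923 s = 0.923e3 ms = 923
Sum: 4.33 + 7.09 + 5.76 + 923 = 940.18

940.18 ms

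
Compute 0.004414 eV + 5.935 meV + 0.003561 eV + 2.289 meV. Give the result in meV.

In meV:
  0.004414 eV = 0.004414e3 meV = 4.414
  5.935 meV → 5.935
  0.003561 eV = 0.003561e3 meV = 3.561
  2.289 meV → 2.289
Sum: 4.414 + 5.935 + 3.561 + 2.289 = 16.199

16.199 meV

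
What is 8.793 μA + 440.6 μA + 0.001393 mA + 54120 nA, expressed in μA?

In μA:
  8.793 μA → 8.793
  440.6 μA → 440.6
  0.001393 mA = 0.001393 × 10^3 μA = 1.393
  54120 nA = 54120 × 10^-3 μA = 54.12
Sum: 8.793 + 440.6 + 1.393 + 54.12 = 504.906

504.906 μA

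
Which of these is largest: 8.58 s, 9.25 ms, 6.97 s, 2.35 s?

8.58 s = 8.58 s
9.25 ms = 0.00925 s
6.97 s = 6.97 s
2.35 s = 2.35 s

8.58 s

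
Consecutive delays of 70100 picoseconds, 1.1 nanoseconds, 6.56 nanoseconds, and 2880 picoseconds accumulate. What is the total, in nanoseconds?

80.64 nanoseconds

In nanoseconds:
  70100 picoseconds = 70100 × 10⁻³ nanoseconds = 70.1
  1.1 nanoseconds → 1.1
  6.56 nanoseconds → 6.56
  2880 picoseconds = 2880 × 10⁻³ nanoseconds = 2.88
Sum: 70.1 + 1.1 + 6.56 + 2.88 = 80.64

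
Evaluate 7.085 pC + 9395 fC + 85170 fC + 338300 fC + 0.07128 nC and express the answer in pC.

511.23 pC

In pC:
  7.085 pC → 7.085
  9395 fC = 9395 × 10^-3 pC = 9.395
  85170 fC = 85170 × 10^-3 pC = 85.17
  338300 fC = 338300 × 10^-3 pC = 338.3
  0.07128 nC = 0.07128 × 10^3 pC = 71.28
Sum: 7.085 + 9.395 + 85.17 + 338.3 + 71.28 = 511.23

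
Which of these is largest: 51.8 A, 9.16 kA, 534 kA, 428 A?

51.8 A = 51.8 A
9.16 kA = 9160 A
534 kA = 534000 A
428 A = 428 A

534 kA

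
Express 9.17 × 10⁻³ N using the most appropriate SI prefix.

= 9.17 × 10⁻³ N; 10⁻³ is milli.

9.17 mN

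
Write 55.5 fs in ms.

femto = 10^-15, milli = 10^-3; factor is 10^-12.
55.5 × 10^-12 = 0.0000000000555

0.0000000000555 ms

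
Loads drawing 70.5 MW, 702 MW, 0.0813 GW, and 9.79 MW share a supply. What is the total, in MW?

In MW:
  70.5 MW → 70.5
  702 MW → 702
  0.0813 GW = 0.0813 × 10^3 MW = 81.3
  9.79 MW → 9.79
Sum: 70.5 + 702 + 81.3 + 9.79 = 863.59

863.59 MW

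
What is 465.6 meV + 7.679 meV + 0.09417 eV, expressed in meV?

567.449 meV

In meV:
  465.6 meV → 465.6
  7.679 meV → 7.679
  0.09417 eV = 0.09417e3 meV = 94.17
Sum: 465.6 + 7.679 + 94.17 = 567.449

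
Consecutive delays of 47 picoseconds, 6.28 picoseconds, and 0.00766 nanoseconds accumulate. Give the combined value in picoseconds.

60.94 picoseconds

In picoseconds:
  47 picoseconds → 47
  6.28 picoseconds → 6.28
  0.00766 nanoseconds = 0.00766 × 10³ picoseconds = 7.66
Sum: 47 + 6.28 + 7.66 = 60.94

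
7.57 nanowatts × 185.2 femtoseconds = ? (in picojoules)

0.000000001401964 picojoules

7.57 × 10⁻⁹ × 185.2 × 10⁻¹⁵ = 1401.964 × 10⁻²⁴ J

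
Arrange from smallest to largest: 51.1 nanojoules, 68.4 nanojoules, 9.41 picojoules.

51.1 nanojoules = 0.0000000511 joules
68.4 nanojoules = 0.0000000684 joules
9.41 picojoules = 0.00000000000941 joules

9.41 picojoules < 51.1 nanojoules < 68.4 nanojoules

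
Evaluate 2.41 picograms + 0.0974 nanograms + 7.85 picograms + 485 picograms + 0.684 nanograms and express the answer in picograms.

In picograms:
  2.41 picograms → 2.41
  0.0974 nanograms = 0.0974 × 10³ picograms = 97.4
  7.85 picograms → 7.85
  485 picograms → 485
  0.684 nanograms = 0.684 × 10³ picograms = 684
Sum: 2.41 + 97.4 + 7.85 + 485 + 684 = 1276.66

1276.66 picograms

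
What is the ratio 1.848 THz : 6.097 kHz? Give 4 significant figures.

(1.848 × 10¹²) / (6.097 × 10³) = 0.3031 × 10⁹

303100000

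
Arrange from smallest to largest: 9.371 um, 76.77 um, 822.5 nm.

9.371 um = 0.000009371 m
76.77 um = 0.00007677 m
822.5 nm = 0.0000008225 m

822.5 nm < 9.371 um < 76.77 um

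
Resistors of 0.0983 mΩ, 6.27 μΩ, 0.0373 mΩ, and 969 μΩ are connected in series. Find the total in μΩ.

1110.87 μΩ

In μΩ:
  0.0983 mΩ = 0.0983 × 10^3 μΩ = 98.3
  6.27 μΩ → 6.27
  0.0373 mΩ = 0.0373 × 10^3 μΩ = 37.3
  969 μΩ → 969
Sum: 98.3 + 6.27 + 37.3 + 969 = 1110.87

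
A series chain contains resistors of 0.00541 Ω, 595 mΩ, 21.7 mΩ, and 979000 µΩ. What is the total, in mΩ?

In mΩ:
  0.00541 Ω = 0.00541 × 10³ mΩ = 5.41
  595 mΩ → 595
  21.7 mΩ → 21.7
  979000 µΩ = 979000 × 10⁻³ mΩ = 979
Sum: 5.41 + 595 + 21.7 + 979 = 1601.11

1601.11 mΩ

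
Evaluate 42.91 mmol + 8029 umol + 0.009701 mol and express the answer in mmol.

60.64 mmol

In mmol:
  42.91 mmol → 42.91
  8029 umol = 8029 × 10⁻³ mmol = 8.029
  0.009701 mol = 0.009701 × 10³ mmol = 9.701
Sum: 42.91 + 8.029 + 9.701 = 60.64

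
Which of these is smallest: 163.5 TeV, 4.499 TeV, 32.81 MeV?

163.5 TeV = 163500000000000 eV
4.499 TeV = 4499000000000 eV
32.81 MeV = 32810000 eV

32.81 MeV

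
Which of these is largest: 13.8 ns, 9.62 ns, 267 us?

267 us

13.8 ns = 0.0000000138 s
9.62 ns = 0.00000000962 s
267 us = 0.000267 s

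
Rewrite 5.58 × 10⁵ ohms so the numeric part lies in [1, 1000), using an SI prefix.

= 558 × 10³ ohms; 10³ is kilo.

558 kiloohms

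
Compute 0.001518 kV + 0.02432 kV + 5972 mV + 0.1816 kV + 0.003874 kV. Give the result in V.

In V:
  0.001518 kV = 0.001518 × 10³ V = 1.518
  0.02432 kV = 0.02432 × 10³ V = 24.32
  5972 mV = 5972 × 10⁻³ V = 5.972
  0.1816 kV = 0.1816 × 10³ V = 181.6
  0.003874 kV = 0.003874 × 10³ V = 3.874
Sum: 1.518 + 24.32 + 5.972 + 181.6 + 3.874 = 217.284

217.284 V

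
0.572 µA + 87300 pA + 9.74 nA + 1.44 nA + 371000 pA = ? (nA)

1041.48 nA

In nA:
  0.572 µA = 0.572 × 10³ nA = 572
  87300 pA = 87300 × 10⁻³ nA = 87.3
  9.74 nA → 9.74
  1.44 nA → 1.44
  371000 pA = 371000 × 10⁻³ nA = 371
Sum: 572 + 87.3 + 9.74 + 1.44 + 371 = 1041.48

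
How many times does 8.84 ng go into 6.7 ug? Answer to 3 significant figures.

758

(6.7 × 10^-6) / (8.84 × 10^-9) = 0.7579 × 10^3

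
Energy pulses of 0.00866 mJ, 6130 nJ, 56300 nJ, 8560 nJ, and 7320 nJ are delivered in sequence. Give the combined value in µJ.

86.97 µJ

In µJ:
  0.00866 mJ = 0.00866 × 10^3 µJ = 8.66
  6130 nJ = 6130 × 10^-3 µJ = 6.13
  56300 nJ = 56300 × 10^-3 µJ = 56.3
  8560 nJ = 8560 × 10^-3 µJ = 8.56
  7320 nJ = 7320 × 10^-3 µJ = 7.32
Sum: 8.66 + 6.13 + 56.3 + 8.56 + 7.32 = 86.97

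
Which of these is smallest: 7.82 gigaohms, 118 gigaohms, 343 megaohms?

7.82 gigaohms = 7820000000 ohms
118 gigaohms = 118000000000 ohms
343 megaohms = 343000000 ohms

343 megaohms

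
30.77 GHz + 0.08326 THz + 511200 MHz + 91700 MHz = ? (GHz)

In GHz:
  30.77 GHz → 30.77
  0.08326 THz = 0.08326 × 10^3 GHz = 83.26
  511200 MHz = 511200 × 10^-3 GHz = 511.2
  91700 MHz = 91700 × 10^-3 GHz = 91.7
Sum: 30.77 + 83.26 + 511.2 + 91.7 = 716.93

716.93 GHz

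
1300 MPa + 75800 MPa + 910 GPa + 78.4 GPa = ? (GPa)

1065.5 GPa

In GPa:
  1300 MPa = 1300e-3 GPa = 1.3
  75800 MPa = 75800e-3 GPa = 75.8
  910 GPa → 910
  78.4 GPa → 78.4
Sum: 1.3 + 75.8 + 910 + 78.4 = 1065.5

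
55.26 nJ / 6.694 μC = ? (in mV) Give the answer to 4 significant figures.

8.255 mV

(55.26e-9) / (6.694e-6) = 8.25515e-3 V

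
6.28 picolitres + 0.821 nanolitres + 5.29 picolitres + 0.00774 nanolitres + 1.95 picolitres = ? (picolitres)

842.26 picolitres

In picolitres:
  6.28 picolitres → 6.28
  0.821 nanolitres = 0.821 × 10^3 picolitres = 821
  5.29 picolitres → 5.29
  0.00774 nanolitres = 0.00774 × 10^3 picolitres = 7.74
  1.95 picolitres → 1.95
Sum: 6.28 + 821 + 5.29 + 7.74 + 1.95 = 842.26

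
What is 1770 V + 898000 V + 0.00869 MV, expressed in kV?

908.46 kV

In kV:
  1770 V = 1770 × 10⁻³ kV = 1.77
  898000 V = 898000 × 10⁻³ kV = 898
  0.00869 MV = 0.00869 × 10³ kV = 8.69
Sum: 1.77 + 898 + 8.69 = 908.46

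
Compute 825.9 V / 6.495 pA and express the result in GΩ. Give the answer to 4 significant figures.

(825.9) / (6.495e-12) = 127.159e12 Ω

127200 GΩ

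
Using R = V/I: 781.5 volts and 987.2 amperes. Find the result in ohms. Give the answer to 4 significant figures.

(781.5) / (987.2) = 0.791633 Ω

0.7916 ohms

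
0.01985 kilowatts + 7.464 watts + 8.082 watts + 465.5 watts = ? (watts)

In watts:
  0.01985 kilowatts = 0.01985 × 10³ watts = 19.85
  7.464 watts → 7.464
  8.082 watts → 8.082
  465.5 watts → 465.5
Sum: 19.85 + 7.464 + 8.082 + 465.5 = 500.896

500.896 watts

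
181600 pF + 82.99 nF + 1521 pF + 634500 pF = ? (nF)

900.611 nF

In nF:
  181600 pF = 181600 × 10⁻³ nF = 181.6
  82.99 nF → 82.99
  1521 pF = 1521 × 10⁻³ nF = 1.521
  634500 pF = 634500 × 10⁻³ nF = 634.5
Sum: 181.6 + 82.99 + 1.521 + 634.5 = 900.611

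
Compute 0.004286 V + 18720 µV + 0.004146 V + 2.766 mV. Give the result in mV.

29.918 mV

In mV:
  0.004286 V = 0.004286 × 10^3 mV = 4.286
  18720 µV = 18720 × 10^-3 mV = 18.72
  0.004146 V = 0.004146 × 10^3 mV = 4.146
  2.766 mV → 2.766
Sum: 4.286 + 18.72 + 4.146 + 2.766 = 29.918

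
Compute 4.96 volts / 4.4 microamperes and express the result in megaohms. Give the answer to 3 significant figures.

(4.96) / (4.4 × 10^-6) = 1.1273 × 10^6 Ω

1.13 megaohms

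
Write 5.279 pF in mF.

pico = 1e-12, milli = 1e-3; factor is 1e-9.
5.279 × 1e-9 = 0.000000005279

0.000000005279 mF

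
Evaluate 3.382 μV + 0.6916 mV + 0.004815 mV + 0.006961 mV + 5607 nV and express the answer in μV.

In μV:
  3.382 μV → 3.382
  0.6916 mV = 0.6916 × 10³ μV = 691.6
  0.004815 mV = 0.004815 × 10³ μV = 4.815
  0.006961 mV = 0.006961 × 10³ μV = 6.961
  5607 nV = 5607 × 10⁻³ μV = 5.607
Sum: 3.382 + 691.6 + 4.815 + 6.961 + 5.607 = 712.365

712.365 μV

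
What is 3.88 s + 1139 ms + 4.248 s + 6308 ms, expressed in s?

In s:
  3.88 s → 3.88
  1139 ms = 1139 × 10⁻³ s = 1.139
  4.248 s → 4.248
  6308 ms = 6308 × 10⁻³ s = 6.308
Sum: 3.88 + 1.139 + 4.248 + 6.308 = 15.575

15.575 s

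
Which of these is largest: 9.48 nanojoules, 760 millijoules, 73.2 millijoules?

760 millijoules

9.48 nanojoules = 0.00000000948 joules
760 millijoules = 0.76 joules
73.2 millijoules = 0.0732 joules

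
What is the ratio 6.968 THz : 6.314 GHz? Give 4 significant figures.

1104

(6.968 × 10^12) / (6.314 × 10^9) = 1.1036 × 10^3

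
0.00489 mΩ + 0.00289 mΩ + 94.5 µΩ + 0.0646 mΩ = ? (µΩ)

166.88 µΩ

In µΩ:
  0.00489 mΩ = 0.00489e3 µΩ = 4.89
  0.00289 mΩ = 0.00289e3 µΩ = 2.89
  94.5 µΩ → 94.5
  0.0646 mΩ = 0.0646e3 µΩ = 64.6
Sum: 4.89 + 2.89 + 94.5 + 64.6 = 166.88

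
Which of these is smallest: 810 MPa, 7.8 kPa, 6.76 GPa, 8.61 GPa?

810 MPa = 810000000 Pa
7.8 kPa = 7800 Pa
6.76 GPa = 6760000000 Pa
8.61 GPa = 8610000000 Pa

7.8 kPa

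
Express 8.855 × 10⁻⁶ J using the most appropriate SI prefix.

8.855 μJ

= 8.855 × 10⁻⁶ J; 10⁻⁶ is micro.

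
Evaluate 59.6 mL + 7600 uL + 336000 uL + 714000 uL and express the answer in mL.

In mL:
  59.6 mL → 59.6
  7600 uL = 7600 × 10⁻³ mL = 7.6
  336000 uL = 336000 × 10⁻³ mL = 336
  714000 uL = 714000 × 10⁻³ mL = 714
Sum: 59.6 + 7.6 + 336 + 714 = 1117.2

1117.2 mL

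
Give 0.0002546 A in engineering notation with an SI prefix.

= 254.6e-6 A; 1e-6 is micro.

254.6 uA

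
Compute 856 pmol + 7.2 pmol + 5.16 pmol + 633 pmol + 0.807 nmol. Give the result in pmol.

2308.36 pmol

In pmol:
  856 pmol → 856
  7.2 pmol → 7.2
  5.16 pmol → 5.16
  633 pmol → 633
  0.807 nmol = 0.807 × 10³ pmol = 807
Sum: 856 + 7.2 + 5.16 + 633 + 807 = 2308.36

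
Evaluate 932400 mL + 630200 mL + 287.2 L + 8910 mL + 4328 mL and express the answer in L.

1863.038 L

In L:
  932400 mL = 932400e-3 L = 932.4
  630200 mL = 630200e-3 L = 630.2
  287.2 L → 287.2
  8910 mL = 8910e-3 L = 8.91
  4328 mL = 4328e-3 L = 4.328
Sum: 932.4 + 630.2 + 287.2 + 8.91 + 4.328 = 1863.038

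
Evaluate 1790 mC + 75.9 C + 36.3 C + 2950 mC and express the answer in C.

116.94 C

In C:
  1790 mC = 1790 × 10^-3 C = 1.79
  75.9 C → 75.9
  36.3 C → 36.3
  2950 mC = 2950 × 10^-3 C = 2.95
Sum: 1.79 + 75.9 + 36.3 + 2.95 = 116.94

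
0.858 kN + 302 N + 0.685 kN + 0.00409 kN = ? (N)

In N:
  0.858 kN = 0.858 × 10^3 N = 858
  302 N → 302
  0.685 kN = 0.685 × 10^3 N = 685
  0.00409 kN = 0.00409 × 10^3 N = 4.09
Sum: 858 + 302 + 685 + 4.09 = 1849.09

1849.09 N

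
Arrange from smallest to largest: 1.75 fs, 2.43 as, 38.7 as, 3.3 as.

1.75 fs = 0.00000000000000175 s
2.43 as = 0.00000000000000000243 s
38.7 as = 0.0000000000000000387 s
3.3 as = 0.0000000000000000033 s

2.43 as < 3.3 as < 38.7 as < 1.75 fs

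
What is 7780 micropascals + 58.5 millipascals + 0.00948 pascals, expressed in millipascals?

In millipascals:
  7780 micropascals = 7780 × 10⁻³ millipascals = 7.78
  58.5 millipascals → 58.5
  0.00948 pascals = 0.00948 × 10³ millipascals = 9.48
Sum: 7.78 + 58.5 + 9.48 = 75.76

75.76 millipascals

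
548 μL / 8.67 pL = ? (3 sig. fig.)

(548 × 10⁻⁶) / (8.67 × 10⁻¹²) = 63.21 × 10⁶

63200000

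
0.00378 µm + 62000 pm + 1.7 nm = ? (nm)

67.48 nm

In nm:
  0.00378 µm = 0.00378e3 nm = 3.78
  62000 pm = 62000e-3 nm = 62
  1.7 nm → 1.7
Sum: 3.78 + 62 + 1.7 = 67.48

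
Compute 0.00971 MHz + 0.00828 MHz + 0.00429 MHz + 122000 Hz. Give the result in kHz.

144.28 kHz

In kHz:
  0.00971 MHz = 0.00971 × 10^3 kHz = 9.71
  0.00828 MHz = 0.00828 × 10^3 kHz = 8.28
  0.00429 MHz = 0.00429 × 10^3 kHz = 4.29
  122000 Hz = 122000 × 10^-3 kHz = 122
Sum: 9.71 + 8.28 + 4.29 + 122 = 144.28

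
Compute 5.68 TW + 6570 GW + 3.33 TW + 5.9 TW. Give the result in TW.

21.48 TW

In TW:
  5.68 TW → 5.68
  6570 GW = 6570 × 10⁻³ TW = 6.57
  3.33 TW → 3.33
  5.9 TW → 5.9
Sum: 5.68 + 6.57 + 3.33 + 5.9 = 21.48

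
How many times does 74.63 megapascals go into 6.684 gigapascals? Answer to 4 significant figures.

89.56

(6.684 × 10^9) / (74.63 × 10^6) = 0.089562 × 10^3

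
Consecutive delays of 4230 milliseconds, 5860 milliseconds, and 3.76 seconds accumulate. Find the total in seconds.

13.85 seconds

In seconds:
  4230 milliseconds = 4230 × 10^-3 seconds = 4.23
  5860 milliseconds = 5860 × 10^-3 seconds = 5.86
  3.76 seconds → 3.76
Sum: 4.23 + 5.86 + 3.76 = 13.85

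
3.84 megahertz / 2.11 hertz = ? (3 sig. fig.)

1820000

(3.84 × 10⁶) / (2.11) = 1.82 × 10⁶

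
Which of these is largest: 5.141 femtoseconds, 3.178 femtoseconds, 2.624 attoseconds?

5.141 femtoseconds = 0.000000000000005141 seconds
3.178 femtoseconds = 0.000000000000003178 seconds
2.624 attoseconds = 0.000000000000000002624 seconds

5.141 femtoseconds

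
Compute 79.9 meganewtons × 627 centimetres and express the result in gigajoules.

0.500973 gigajoules

79.9 × 10^6 × 627 × 10^-2 = 50097.3 × 10^4 J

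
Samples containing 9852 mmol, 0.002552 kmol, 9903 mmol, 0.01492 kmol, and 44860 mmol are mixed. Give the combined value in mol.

82.087 mol

In mol:
  9852 mmol = 9852e-3 mol = 9.852
  0.002552 kmol = 0.002552e3 mol = 2.552
  9903 mmol = 9903e-3 mol = 9.903
  0.01492 kmol = 0.01492e3 mol = 14.92
  44860 mmol = 44860e-3 mol = 44.86
Sum: 9.852 + 2.552 + 9.903 + 14.92 + 44.86 = 82.087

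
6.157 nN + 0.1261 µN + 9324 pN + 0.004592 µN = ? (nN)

In nN:
  6.157 nN → 6.157
  0.1261 µN = 0.1261 × 10^3 nN = 126.1
  9324 pN = 9324 × 10^-3 nN = 9.324
  0.004592 µN = 0.004592 × 10^3 nN = 4.592
Sum: 6.157 + 126.1 + 9.324 + 4.592 = 146.173

146.173 nN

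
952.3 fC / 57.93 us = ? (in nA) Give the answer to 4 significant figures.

16.44 nA

(952.3 × 10^-15) / (57.93 × 10^-6) = 16.4388 × 10^-9 A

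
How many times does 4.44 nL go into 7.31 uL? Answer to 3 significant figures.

1650

(7.31 × 10^-6) / (4.44 × 10^-9) = 1.646 × 10^3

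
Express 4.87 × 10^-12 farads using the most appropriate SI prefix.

= 4.87 × 10^-12 farads; 10^-12 is pico.

4.87 picofarads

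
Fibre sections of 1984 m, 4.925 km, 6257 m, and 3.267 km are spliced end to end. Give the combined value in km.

In km:
  1984 m = 1984 × 10⁻³ km = 1.984
  4.925 km → 4.925
  6257 m = 6257 × 10⁻³ km = 6.257
  3.267 km → 3.267
Sum: 1.984 + 4.925 + 6.257 + 3.267 = 16.433

16.433 km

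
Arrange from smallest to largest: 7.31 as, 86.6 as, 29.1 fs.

7.31 as = 0.00000000000000000731 s
86.6 as = 0.0000000000000000866 s
29.1 fs = 0.0000000000000291 s

7.31 as < 86.6 as < 29.1 fs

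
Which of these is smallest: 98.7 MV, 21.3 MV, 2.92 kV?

98.7 MV = 98700000 V
21.3 MV = 21300000 V
2.92 kV = 2920 V

2.92 kV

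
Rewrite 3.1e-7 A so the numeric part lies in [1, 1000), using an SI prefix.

310 nA

= 310e-9 A; 1e-9 is nano.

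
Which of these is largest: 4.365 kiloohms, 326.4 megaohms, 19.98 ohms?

4.365 kiloohms = 4365 ohms
326.4 megaohms = 326400000 ohms
19.98 ohms = 19.98 ohms

326.4 megaohms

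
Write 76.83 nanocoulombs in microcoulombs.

nano = 1e-9, micro = 1e-6; factor is 1e-3.
76.83 × 1e-3 = 0.07683

0.07683 microcoulombs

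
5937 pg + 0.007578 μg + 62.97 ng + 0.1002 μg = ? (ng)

176.685 ng

In ng:
  5937 pg = 5937 × 10^-3 ng = 5.937
  0.007578 μg = 0.007578 × 10^3 ng = 7.578
  62.97 ng → 62.97
  0.1002 μg = 0.1002 × 10^3 ng = 100.2
Sum: 5.937 + 7.578 + 62.97 + 100.2 = 176.685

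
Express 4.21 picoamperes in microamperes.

0.00000421 microamperes

pico = 1e-12, micro = 1e-6; factor is 1e-6.
4.21 × 1e-6 = 0.00000421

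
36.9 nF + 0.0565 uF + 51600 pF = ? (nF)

In nF:
  36.9 nF → 36.9
  0.0565 uF = 0.0565e3 nF = 56.5
  51600 pF = 51600e-3 nF = 51.6
Sum: 36.9 + 56.5 + 51.6 = 145

145 nF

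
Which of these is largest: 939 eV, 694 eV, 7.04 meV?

939 eV = 939 eV
694 eV = 694 eV
7.04 meV = 0.00704 eV

939 eV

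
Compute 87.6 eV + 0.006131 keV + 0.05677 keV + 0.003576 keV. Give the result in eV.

154.077 eV

In eV:
  87.6 eV → 87.6
  0.006131 keV = 0.006131 × 10³ eV = 6.131
  0.05677 keV = 0.05677 × 10³ eV = 56.77
  0.003576 keV = 0.003576 × 10³ eV = 3.576
Sum: 87.6 + 6.131 + 56.77 + 3.576 = 154.077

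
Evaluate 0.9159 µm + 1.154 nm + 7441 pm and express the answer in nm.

In nm:
  0.9159 µm = 0.9159e3 nm = 915.9
  1.154 nm → 1.154
  7441 pm = 7441e-3 nm = 7.441
Sum: 915.9 + 1.154 + 7.441 = 924.495

924.495 nm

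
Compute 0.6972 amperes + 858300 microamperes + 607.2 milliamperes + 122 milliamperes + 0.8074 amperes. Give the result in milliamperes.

In milliamperes:
  0.6972 amperes = 0.6972e3 milliamperes = 697.2
  858300 microamperes = 858300e-3 milliamperes = 858.3
  607.2 milliamperes → 607.2
  122 milliamperes → 122
  0.8074 amperes = 0.8074e3 milliamperes = 807.4
Sum: 697.2 + 858.3 + 607.2 + 122 + 807.4 = 3092.1

3092.1 milliamperes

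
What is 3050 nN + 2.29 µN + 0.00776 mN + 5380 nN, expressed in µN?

18.48 µN

In µN:
  3050 nN = 3050 × 10^-3 µN = 3.05
  2.29 µN → 2.29
  0.00776 mN = 0.00776 × 10^3 µN = 7.76
  5380 nN = 5380 × 10^-3 µN = 5.38
Sum: 3.05 + 2.29 + 7.76 + 5.38 = 18.48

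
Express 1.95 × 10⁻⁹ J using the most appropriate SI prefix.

= 1.95 × 10⁻⁹ J; 10⁻⁹ is nano.

1.95 nJ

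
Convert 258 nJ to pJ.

258000 pJ

nano = 10⁻⁹, pico = 10⁻¹²; factor is 10³.
258 × 10³ = 258000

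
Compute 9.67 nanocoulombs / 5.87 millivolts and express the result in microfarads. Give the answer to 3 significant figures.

(9.67 × 10^-9) / (5.87 × 10^-3) = 1.6474 × 10^-6 F

1.65 microfarads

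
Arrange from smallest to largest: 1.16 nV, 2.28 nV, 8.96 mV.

1.16 nV < 2.28 nV < 8.96 mV

1.16 nV = 0.00000000116 V
2.28 nV = 0.00000000228 V
8.96 mV = 0.00896 V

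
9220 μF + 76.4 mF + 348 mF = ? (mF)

433.62 mF

In mF:
  9220 μF = 9220 × 10⁻³ mF = 9.22
  76.4 mF → 76.4
  348 mF → 348
Sum: 9.22 + 76.4 + 348 = 433.62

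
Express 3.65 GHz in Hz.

giga = 10^9, (no prefix) = 10^0; factor is 10^9.
3.65 × 10^9 = 3650000000

3650000000 Hz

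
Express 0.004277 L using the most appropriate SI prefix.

= 4.277 × 10⁻³ L; 10⁻³ is milli.

4.277 mL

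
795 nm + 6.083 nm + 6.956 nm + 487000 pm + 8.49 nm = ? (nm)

In nm:
  795 nm → 795
  6.083 nm → 6.083
  6.956 nm → 6.956
  487000 pm = 487000 × 10^-3 nm = 487
  8.49 nm → 8.49
Sum: 795 + 6.083 + 6.956 + 487 + 8.49 = 1303.529

1303.529 nm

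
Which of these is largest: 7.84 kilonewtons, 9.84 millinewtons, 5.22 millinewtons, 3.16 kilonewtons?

7.84 kilonewtons

7.84 kilonewtons = 7840 newtons
9.84 millinewtons = 0.00984 newtons
5.22 millinewtons = 0.00522 newtons
3.16 kilonewtons = 3160 newtons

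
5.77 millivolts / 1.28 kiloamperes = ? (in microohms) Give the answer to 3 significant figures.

4.51 microohms

(5.77 × 10^-3) / (1.28 × 10^3) = 4.5078 × 10^-6 Ω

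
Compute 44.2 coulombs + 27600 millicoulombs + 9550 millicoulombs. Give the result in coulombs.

In coulombs:
  44.2 coulombs → 44.2
  27600 millicoulombs = 27600 × 10^-3 coulombs = 27.6
  9550 millicoulombs = 9550 × 10^-3 coulombs = 9.55
Sum: 44.2 + 27.6 + 9.55 = 81.35

81.35 coulombs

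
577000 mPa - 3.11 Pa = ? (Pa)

573.89 Pa

In Pa:
  577000 mPa = 577000 × 10^-3 Pa = 577
  3.11 Pa → 3.11
Difference: 577 - 3.11 = 573.89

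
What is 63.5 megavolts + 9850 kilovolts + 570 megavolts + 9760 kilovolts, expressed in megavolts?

In megavolts:
  63.5 megavolts → 63.5
  9850 kilovolts = 9850e-3 megavolts = 9.85
  570 megavolts → 570
  9760 kilovolts = 9760e-3 megavolts = 9.76
Sum: 63.5 + 9.85 + 570 + 9.76 = 653.11

653.11 megavolts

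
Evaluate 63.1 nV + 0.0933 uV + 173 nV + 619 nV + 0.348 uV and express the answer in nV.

1296.4 nV

In nV:
  63.1 nV → 63.1
  0.0933 uV = 0.0933 × 10³ nV = 93.3
  173 nV → 173
  619 nV → 619
  0.348 uV = 0.348 × 10³ nV = 348
Sum: 63.1 + 93.3 + 173 + 619 + 348 = 1296.4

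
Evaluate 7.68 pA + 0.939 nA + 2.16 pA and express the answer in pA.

In pA:
  7.68 pA → 7.68
  0.939 nA = 0.939e3 pA = 939
  2.16 pA → 2.16
Sum: 7.68 + 939 + 2.16 = 948.84

948.84 pA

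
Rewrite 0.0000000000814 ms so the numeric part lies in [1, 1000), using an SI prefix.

81.4 fs

= 81.4 × 10^-15 s; 10^-15 is femto.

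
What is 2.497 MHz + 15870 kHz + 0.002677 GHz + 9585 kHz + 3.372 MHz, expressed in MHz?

In MHz:
  2.497 MHz → 2.497
  15870 kHz = 15870 × 10^-3 MHz = 15.87
  0.002677 GHz = 0.002677 × 10^3 MHz = 2.677
  9585 kHz = 9585 × 10^-3 MHz = 9.585
  3.372 MHz → 3.372
Sum: 2.497 + 15.87 + 2.677 + 9.585 + 3.372 = 34.001

34.001 MHz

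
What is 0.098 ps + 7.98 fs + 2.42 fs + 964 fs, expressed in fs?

In fs:
  0.098 ps = 0.098 × 10³ fs = 98
  7.98 fs → 7.98
  2.42 fs → 2.42
  964 fs → 964
Sum: 98 + 7.98 + 2.42 + 964 = 1072.4

1072.4 fs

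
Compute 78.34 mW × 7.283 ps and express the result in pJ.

78.34 × 10^-3 × 7.283 × 10^-12 = 570.55022 × 10^-15 J

0.57055022 pJ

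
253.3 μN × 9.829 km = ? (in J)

2.4896857 J

253.3e-6 × 9.829e3 = 2489.6857e-3 J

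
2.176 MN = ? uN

2176000000000 uN

mega = 10⁶, micro = 10⁻⁶; factor is 10¹².
2.176 × 10¹² = 2176000000000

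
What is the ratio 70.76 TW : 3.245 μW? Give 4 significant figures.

(70.76 × 10¹²) / (3.245 × 10⁻⁶) = 21.806 × 10¹⁸

21810000000000000000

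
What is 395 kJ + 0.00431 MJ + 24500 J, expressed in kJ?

In kJ:
  395 kJ → 395
  0.00431 MJ = 0.00431e3 kJ = 4.31
  24500 J = 24500e-3 kJ = 24.5
Sum: 395 + 4.31 + 24.5 = 423.81

423.81 kJ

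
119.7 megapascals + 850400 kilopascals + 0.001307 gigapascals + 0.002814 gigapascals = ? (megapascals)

In megapascals:
  119.7 megapascals → 119.7
  850400 kilopascals = 850400 × 10^-3 megapascals = 850.4
  0.001307 gigapascals = 0.001307 × 10^3 megapascals = 1.307
  0.002814 gigapascals = 0.002814 × 10^3 megapascals = 2.814
Sum: 119.7 + 850.4 + 1.307 + 2.814 = 974.221

974.221 megapascals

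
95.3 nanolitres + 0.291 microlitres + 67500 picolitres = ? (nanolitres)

In nanolitres:
  95.3 nanolitres → 95.3
  0.291 microlitres = 0.291 × 10³ nanolitres = 291
  67500 picolitres = 67500 × 10⁻³ nanolitres = 67.5
Sum: 95.3 + 291 + 67.5 = 453.8

453.8 nanolitres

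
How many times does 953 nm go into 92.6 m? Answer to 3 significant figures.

97200000

(92.6) / (953e-9) = 0.09717e9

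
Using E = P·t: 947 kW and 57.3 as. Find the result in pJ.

947e3 × 57.3e-18 = 54263.1e-15 J

54.2631 pJ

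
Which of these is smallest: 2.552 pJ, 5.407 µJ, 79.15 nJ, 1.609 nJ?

2.552 pJ = 0.000000000002552 J
5.407 µJ = 0.000005407 J
79.15 nJ = 0.00000007915 J
1.609 nJ = 0.000000001609 J

2.552 pJ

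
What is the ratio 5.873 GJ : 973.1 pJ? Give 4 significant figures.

(5.873 × 10⁹) / (973.1 × 10⁻¹²) = 0.0060354 × 10²¹

6035000000000000000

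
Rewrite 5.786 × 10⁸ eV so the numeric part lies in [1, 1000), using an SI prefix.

578.6 MeV

= 578.6 × 10⁶ eV; 10⁶ is mega.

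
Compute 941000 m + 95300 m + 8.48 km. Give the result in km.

1044.78 km

In km:
  941000 m = 941000 × 10⁻³ km = 941
  95300 m = 95300 × 10⁻³ km = 95.3
  8.48 km → 8.48
Sum: 941 + 95.3 + 8.48 = 1044.78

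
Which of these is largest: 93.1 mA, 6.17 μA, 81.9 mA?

93.1 mA = 0.0931 A
6.17 μA = 0.00000617 A
81.9 mA = 0.0819 A

93.1 mA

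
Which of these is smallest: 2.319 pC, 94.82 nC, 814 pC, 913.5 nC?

2.319 pC = 0.000000000002319 C
94.82 nC = 0.00000009482 C
814 pC = 0.000000000814 C
913.5 nC = 0.0000009135 C

2.319 pC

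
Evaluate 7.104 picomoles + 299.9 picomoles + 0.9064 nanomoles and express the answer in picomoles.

1213.404 picomoles

In picomoles:
  7.104 picomoles → 7.104
  299.9 picomoles → 299.9
  0.9064 nanomoles = 0.9064e3 picomoles = 906.4
Sum: 7.104 + 299.9 + 906.4 = 1213.404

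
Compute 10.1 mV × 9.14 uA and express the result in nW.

92.314 nW

10.1 × 10^-3 × 9.14 × 10^-6 = 92.314 × 10^-9 W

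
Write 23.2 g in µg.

23200000 µg

(no prefix) = 10⁰, micro = 10⁻⁶; factor is 10⁶.
23.2 × 10⁶ = 23200000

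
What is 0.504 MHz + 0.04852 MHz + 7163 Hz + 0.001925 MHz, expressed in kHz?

561.608 kHz

In kHz:
  0.504 MHz = 0.504 × 10^3 kHz = 504
  0.04852 MHz = 0.04852 × 10^3 kHz = 48.52
  7163 Hz = 7163 × 10^-3 kHz = 7.163
  0.001925 MHz = 0.001925 × 10^3 kHz = 1.925
Sum: 504 + 48.52 + 7.163 + 1.925 = 561.608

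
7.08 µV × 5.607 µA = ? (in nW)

0.03969756 nW

7.08e-6 × 5.607e-6 = 39.69756e-12 W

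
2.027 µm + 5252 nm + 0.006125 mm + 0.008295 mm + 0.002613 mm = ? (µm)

In µm:
  2.027 µm → 2.027
  5252 nm = 5252 × 10⁻³ µm = 5.252
  0.006125 mm = 0.006125 × 10³ µm = 6.125
  0.008295 mm = 0.008295 × 10³ µm = 8.295
  0.002613 mm = 0.002613 × 10³ µm = 2.613
Sum: 2.027 + 5.252 + 6.125 + 8.295 + 2.613 = 24.312

24.312 µm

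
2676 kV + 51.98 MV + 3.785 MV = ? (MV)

In MV:
  2676 kV = 2676 × 10⁻³ MV = 2.676
  51.98 MV → 51.98
  3.785 MV → 3.785
Sum: 2.676 + 51.98 + 3.785 = 58.441

58.441 MV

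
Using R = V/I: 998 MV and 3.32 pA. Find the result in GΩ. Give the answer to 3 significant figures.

(998e6) / (3.32e-12) = 300.6e18 Ω

301000000000 GΩ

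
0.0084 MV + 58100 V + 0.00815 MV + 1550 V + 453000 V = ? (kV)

529.2 kV

In kV:
  0.0084 MV = 0.0084e3 kV = 8.4
  58100 V = 58100e-3 kV = 58.1
  0.00815 MV = 0.00815e3 kV = 8.15
  1550 V = 1550e-3 kV = 1.55
  453000 V = 453000e-3 kV = 453
Sum: 8.4 + 58.1 + 8.15 + 1.55 + 453 = 529.2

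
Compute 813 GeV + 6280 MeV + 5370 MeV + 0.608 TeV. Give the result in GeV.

1432.65 GeV

In GeV:
  813 GeV → 813
  6280 MeV = 6280 × 10^-3 GeV = 6.28
  5370 MeV = 5370 × 10^-3 GeV = 5.37
  0.608 TeV = 0.608 × 10^3 GeV = 608
Sum: 813 + 6.28 + 5.37 + 608 = 1432.65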